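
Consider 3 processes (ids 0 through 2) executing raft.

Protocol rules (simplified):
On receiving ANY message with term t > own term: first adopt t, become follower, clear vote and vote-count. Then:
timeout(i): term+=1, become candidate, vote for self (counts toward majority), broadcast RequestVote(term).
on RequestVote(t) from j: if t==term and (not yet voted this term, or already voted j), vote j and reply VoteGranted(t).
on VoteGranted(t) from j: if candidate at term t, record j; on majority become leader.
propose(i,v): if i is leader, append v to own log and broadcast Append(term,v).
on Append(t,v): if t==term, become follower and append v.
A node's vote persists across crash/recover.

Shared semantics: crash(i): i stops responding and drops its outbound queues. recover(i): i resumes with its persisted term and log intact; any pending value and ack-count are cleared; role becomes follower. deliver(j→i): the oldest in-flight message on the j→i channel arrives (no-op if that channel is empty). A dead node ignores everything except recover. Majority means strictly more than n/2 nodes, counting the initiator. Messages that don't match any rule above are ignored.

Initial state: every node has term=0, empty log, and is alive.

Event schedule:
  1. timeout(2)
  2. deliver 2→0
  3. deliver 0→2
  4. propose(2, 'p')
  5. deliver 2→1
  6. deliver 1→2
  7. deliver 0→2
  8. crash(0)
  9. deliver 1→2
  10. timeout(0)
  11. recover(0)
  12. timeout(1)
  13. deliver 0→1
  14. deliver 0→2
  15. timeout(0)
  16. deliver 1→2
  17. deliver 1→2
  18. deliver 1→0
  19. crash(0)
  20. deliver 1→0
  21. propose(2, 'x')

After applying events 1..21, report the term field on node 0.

2

after 1 — timeout(2): n2:cand/t1/[-]
after 2 — deliver 2→0: n0:foll/t1/[-]
after 3 — deliver 0→2: n2:lead/t1/[-]
after 4 — propose(2,'p'): n2:lead/t1/[p]
after 5 — deliver 2→1: n1:foll/t1/[-]
after 6 — deliver 1→2: ·
after 7 — deliver 0→2: ·
after 8 — crash(0): n0:✗foll/t1/[-]
after 9 — deliver 1→2: ·
after 10 — timeout(0): ·
after 11 — recover(0): n0:foll/t1/[-]
after 12 — timeout(1): n1:cand/t2/[-]
after 13 — deliver 0→1: ·
after 14 — deliver 0→2: ·
after 15 — timeout(0): n0:cand/t2/[-]
after 16 — deliver 1→2: n2:foll/t2/[p]
after 17 — deliver 1→2: ·
after 18 — deliver 1→0: ·
after 19 — crash(0): n0:✗cand/t2/[-]
after 20 — deliver 1→0: ·
after 21 — propose(2,'x'): ·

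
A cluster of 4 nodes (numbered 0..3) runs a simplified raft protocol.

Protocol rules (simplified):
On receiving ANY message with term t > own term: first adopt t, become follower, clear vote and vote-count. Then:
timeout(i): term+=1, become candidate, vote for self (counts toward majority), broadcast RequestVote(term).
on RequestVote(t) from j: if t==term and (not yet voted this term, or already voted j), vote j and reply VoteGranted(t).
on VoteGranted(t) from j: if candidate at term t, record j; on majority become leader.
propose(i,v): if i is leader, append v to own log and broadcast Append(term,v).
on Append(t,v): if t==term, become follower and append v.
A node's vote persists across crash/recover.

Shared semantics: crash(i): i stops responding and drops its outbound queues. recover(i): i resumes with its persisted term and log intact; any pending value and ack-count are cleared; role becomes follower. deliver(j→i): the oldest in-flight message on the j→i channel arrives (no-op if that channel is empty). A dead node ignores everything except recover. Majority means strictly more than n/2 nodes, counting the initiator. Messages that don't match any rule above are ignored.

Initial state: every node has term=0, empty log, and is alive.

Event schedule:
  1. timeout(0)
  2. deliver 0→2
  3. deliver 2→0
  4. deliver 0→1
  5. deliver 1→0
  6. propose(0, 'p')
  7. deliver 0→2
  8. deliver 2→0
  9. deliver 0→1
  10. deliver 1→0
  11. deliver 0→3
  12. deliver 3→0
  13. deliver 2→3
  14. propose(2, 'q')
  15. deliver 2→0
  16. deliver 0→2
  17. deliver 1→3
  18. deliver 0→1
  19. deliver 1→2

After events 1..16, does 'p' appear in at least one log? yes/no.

[1] timeout(0) → N0(cand t1 [-])
[2] deliver 0→2 → N2(foll t1 [-])
[3] deliver 2→0 → ∅
[4] deliver 0→1 → N1(foll t1 [-])
[5] deliver 1→0 → N0(lead t1 [-])
[6] propose(0,'p') → N0(lead t1 [p])
[7] deliver 0→2 → N2(foll t1 [p])
[8] deliver 2→0 → ∅
[9] deliver 0→1 → N1(foll t1 [p])
[10] deliver 1→0 → ∅
[11] deliver 0→3 → N3(foll t1 [-])
[12] deliver 3→0 → ∅
[13] deliver 2→3 → ∅
[14] propose(2,'q') → ∅
[15] deliver 2→0 → ∅
[16] deliver 0→2 → ∅

yes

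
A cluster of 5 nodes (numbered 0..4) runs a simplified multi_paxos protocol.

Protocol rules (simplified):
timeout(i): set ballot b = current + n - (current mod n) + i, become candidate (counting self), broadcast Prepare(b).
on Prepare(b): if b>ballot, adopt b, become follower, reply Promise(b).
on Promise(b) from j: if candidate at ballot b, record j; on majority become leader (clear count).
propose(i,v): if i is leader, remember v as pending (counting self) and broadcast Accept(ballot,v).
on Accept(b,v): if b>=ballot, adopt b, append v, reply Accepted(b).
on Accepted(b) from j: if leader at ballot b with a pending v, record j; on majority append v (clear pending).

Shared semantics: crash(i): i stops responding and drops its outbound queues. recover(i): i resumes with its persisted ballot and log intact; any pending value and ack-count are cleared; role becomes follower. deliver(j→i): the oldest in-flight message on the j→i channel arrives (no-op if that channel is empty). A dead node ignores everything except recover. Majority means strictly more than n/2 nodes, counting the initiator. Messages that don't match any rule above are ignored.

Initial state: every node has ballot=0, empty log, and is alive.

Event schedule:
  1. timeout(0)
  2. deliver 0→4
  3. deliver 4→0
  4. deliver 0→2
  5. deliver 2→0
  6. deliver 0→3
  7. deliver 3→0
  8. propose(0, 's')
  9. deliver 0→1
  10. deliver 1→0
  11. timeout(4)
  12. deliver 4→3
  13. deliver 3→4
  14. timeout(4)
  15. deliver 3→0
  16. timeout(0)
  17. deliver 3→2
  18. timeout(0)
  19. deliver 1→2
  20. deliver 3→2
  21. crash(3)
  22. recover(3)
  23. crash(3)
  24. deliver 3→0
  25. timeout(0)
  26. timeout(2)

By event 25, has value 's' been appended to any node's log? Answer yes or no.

after 1 — timeout(0): n0:cand/b5/[-]
after 2 — deliver 0→4: n4:foll/b5/[-]
after 3 — deliver 4→0: ·
after 4 — deliver 0→2: n2:foll/b5/[-]
after 5 — deliver 2→0: n0:lead/b5/[-]
after 6 — deliver 0→3: n3:foll/b5/[-]
after 7 — deliver 3→0: ·
after 8 — propose(0,'s'): ·
after 9 — deliver 0→1: n1:foll/b5/[-]
after 10 — deliver 1→0: ·
after 11 — timeout(4): n4:cand/b14/[-]
after 12 — deliver 4→3: n3:foll/b14/[-]
after 13 — deliver 3→4: ·
after 14 — timeout(4): n4:cand/b19/[-]
after 15 — deliver 3→0: ·
after 16 — timeout(0): n0:cand/b10/[-]
after 17 — deliver 3→2: ·
after 18 — timeout(0): n0:cand/b15/[-]
after 19 — deliver 1→2: ·
after 20 — deliver 3→2: ·
after 21 — crash(3): n3:✗foll/b14/[-]
after 22 — recover(3): n3:foll/b14/[-]
after 23 — crash(3): n3:✗foll/b14/[-]
after 24 — deliver 3→0: ·
after 25 — timeout(0): n0:cand/b20/[-]

no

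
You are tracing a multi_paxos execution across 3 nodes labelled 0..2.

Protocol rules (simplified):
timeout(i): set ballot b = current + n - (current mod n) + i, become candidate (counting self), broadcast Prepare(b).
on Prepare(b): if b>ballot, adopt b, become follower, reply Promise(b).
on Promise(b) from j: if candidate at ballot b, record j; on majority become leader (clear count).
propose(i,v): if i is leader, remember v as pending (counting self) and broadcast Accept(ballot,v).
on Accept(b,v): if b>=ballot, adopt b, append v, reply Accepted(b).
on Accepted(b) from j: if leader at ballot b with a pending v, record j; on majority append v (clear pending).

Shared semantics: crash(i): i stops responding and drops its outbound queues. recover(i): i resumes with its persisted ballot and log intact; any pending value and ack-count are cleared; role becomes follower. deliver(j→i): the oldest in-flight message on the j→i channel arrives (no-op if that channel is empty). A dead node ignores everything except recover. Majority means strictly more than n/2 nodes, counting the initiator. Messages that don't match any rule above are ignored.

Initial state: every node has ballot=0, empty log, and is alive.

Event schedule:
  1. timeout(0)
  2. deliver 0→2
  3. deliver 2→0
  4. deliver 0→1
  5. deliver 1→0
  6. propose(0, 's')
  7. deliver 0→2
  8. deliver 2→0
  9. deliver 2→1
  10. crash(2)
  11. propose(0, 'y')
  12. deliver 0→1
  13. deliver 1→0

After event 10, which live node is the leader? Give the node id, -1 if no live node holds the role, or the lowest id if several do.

1. timeout(0):  <0:cand b3 ->
2. deliver 0→2:  <2:foll b3 ->
3. deliver 2→0:  <0:lead b3 ->
4. deliver 0→1:  <1:foll b3 ->
5. deliver 1→0:  nop
6. propose(0,'s'):  nop
7. deliver 0→2:  <2:foll b3 s>
8. deliver 2→0:  <0:lead b3 s>
9. deliver 2→1:  nop
10. crash(2):  <2:✗foll b3 s>

0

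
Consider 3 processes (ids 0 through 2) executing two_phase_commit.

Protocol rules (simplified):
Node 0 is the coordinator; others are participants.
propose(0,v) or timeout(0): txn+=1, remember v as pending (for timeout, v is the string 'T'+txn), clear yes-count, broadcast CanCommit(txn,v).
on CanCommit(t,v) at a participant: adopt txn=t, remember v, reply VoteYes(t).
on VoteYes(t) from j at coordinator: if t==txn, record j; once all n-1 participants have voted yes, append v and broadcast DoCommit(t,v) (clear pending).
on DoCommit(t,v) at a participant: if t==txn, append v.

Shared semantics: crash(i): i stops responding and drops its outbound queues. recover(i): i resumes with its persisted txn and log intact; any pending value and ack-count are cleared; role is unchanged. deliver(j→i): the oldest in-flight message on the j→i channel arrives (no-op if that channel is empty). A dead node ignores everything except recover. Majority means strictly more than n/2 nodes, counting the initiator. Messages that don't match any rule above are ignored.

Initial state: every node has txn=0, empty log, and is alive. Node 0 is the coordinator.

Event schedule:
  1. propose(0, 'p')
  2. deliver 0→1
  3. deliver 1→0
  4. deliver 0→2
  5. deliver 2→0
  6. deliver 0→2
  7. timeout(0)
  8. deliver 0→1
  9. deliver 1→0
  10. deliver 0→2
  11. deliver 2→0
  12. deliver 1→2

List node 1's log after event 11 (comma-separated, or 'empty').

p

step 1 propose(0,'p'): 0={coor,t=1,log=-}
step 2 deliver 0→1: 1={part,t=1,log=-}
step 3 deliver 1→0: —
step 4 deliver 0→2: 2={part,t=1,log=-}
step 5 deliver 2→0: 0={coor,t=1,log=p}
step 6 deliver 0→2: 2={part,t=1,log=p}
step 7 timeout(0): 0={coor,t=2,log=p}
step 8 deliver 0→1: 1={part,t=1,log=p}
step 9 deliver 1→0: —
step 10 deliver 0→2: 2={part,t=2,log=p}
step 11 deliver 2→0: —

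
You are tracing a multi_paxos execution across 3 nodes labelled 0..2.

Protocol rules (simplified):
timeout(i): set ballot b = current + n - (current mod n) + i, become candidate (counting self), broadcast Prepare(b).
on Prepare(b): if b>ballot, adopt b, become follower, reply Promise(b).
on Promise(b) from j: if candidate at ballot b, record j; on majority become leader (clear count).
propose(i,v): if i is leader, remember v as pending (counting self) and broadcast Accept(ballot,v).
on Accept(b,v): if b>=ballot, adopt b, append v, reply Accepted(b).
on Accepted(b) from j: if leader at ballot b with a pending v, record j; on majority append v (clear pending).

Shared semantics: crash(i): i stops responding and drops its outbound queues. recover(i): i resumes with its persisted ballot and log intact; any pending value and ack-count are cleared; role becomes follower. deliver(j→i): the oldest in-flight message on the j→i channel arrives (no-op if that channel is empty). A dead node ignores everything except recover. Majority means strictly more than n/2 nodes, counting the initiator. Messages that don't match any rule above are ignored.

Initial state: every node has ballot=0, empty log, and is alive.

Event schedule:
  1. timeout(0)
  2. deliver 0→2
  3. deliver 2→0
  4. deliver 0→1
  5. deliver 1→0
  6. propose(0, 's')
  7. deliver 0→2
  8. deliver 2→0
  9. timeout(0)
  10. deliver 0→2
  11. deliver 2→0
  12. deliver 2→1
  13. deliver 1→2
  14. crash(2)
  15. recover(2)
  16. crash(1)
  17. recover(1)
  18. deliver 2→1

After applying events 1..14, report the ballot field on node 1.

step 1 timeout(0): 0={cand,b=3,log=-}
step 2 deliver 0→2: 2={foll,b=3,log=-}
step 3 deliver 2→0: 0={lead,b=3,log=-}
step 4 deliver 0→1: 1={foll,b=3,log=-}
step 5 deliver 1→0: —
step 6 propose(0,'s'): —
step 7 deliver 0→2: 2={foll,b=3,log=s}
step 8 deliver 2→0: 0={lead,b=3,log=s}
step 9 timeout(0): 0={cand,b=6,log=s}
step 10 deliver 0→2: 2={foll,b=6,log=s}
step 11 deliver 2→0: 0={lead,b=6,log=s}
step 12 deliver 2→1: —
step 13 deliver 1→2: —
step 14 crash(2): 2={✗foll,b=6,log=s}

3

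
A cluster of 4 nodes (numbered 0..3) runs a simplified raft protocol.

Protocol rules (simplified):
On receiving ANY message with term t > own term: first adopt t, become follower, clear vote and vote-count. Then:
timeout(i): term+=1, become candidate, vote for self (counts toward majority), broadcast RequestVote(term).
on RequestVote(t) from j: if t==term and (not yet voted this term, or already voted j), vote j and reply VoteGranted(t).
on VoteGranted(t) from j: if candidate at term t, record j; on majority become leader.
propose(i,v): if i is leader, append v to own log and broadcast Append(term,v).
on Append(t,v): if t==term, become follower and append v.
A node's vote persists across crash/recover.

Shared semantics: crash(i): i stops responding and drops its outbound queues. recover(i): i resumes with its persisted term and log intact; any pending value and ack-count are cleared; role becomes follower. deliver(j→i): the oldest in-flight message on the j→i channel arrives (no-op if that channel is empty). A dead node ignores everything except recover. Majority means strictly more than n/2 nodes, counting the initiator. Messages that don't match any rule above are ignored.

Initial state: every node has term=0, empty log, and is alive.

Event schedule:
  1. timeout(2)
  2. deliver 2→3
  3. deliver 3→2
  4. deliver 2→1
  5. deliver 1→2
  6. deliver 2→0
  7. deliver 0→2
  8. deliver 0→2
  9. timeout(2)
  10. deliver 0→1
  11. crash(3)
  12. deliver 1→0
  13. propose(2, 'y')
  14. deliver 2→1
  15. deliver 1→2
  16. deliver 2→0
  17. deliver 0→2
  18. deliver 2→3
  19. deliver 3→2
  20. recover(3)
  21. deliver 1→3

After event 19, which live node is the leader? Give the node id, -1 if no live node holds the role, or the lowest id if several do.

1. timeout(2):  <2:cand t1 ->
2. deliver 2→3:  <3:foll t1 ->
3. deliver 3→2:  nop
4. deliver 2→1:  <1:foll t1 ->
5. deliver 1→2:  <2:lead t1 ->
6. deliver 2→0:  <0:foll t1 ->
7. deliver 0→2:  nop
8. deliver 0→2:  nop
9. timeout(2):  <2:cand t2 ->
10. deliver 0→1:  nop
11. crash(3):  <3:✗foll t1 ->
12. deliver 1→0:  nop
13. propose(2,'y'):  nop
14. deliver 2→1:  <1:foll t2 ->
15. deliver 1→2:  nop
16. deliver 2→0:  <0:foll t2 ->
17. deliver 0→2:  <2:lead t2 ->
18. deliver 2→3:  nop
19. deliver 3→2:  nop

2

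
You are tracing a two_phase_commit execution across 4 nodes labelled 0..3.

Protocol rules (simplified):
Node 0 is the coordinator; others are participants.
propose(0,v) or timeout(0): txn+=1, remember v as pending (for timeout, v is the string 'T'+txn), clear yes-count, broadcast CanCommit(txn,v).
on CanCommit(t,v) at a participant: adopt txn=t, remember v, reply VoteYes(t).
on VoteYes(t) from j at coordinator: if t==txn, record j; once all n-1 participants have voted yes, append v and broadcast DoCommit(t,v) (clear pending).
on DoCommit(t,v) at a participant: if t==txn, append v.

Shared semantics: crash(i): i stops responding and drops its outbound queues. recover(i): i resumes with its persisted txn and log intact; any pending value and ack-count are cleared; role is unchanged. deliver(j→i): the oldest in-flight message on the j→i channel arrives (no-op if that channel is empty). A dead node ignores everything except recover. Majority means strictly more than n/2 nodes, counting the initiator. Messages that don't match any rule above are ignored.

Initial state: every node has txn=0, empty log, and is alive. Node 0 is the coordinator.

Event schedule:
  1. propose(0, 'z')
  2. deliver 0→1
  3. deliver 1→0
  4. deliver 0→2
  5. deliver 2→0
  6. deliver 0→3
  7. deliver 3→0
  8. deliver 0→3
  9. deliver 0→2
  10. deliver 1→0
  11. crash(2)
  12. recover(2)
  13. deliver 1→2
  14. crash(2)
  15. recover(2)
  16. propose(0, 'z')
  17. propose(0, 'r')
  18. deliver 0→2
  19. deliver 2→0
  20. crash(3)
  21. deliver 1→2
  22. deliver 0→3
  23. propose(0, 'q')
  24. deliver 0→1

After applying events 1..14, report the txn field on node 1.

1

step 1 propose(0,'z'): 0={coor,t=1,log=-}
step 2 deliver 0→1: 1={part,t=1,log=-}
step 3 deliver 1→0: —
step 4 deliver 0→2: 2={part,t=1,log=-}
step 5 deliver 2→0: —
step 6 deliver 0→3: 3={part,t=1,log=-}
step 7 deliver 3→0: 0={coor,t=1,log=z}
step 8 deliver 0→3: 3={part,t=1,log=z}
step 9 deliver 0→2: 2={part,t=1,log=z}
step 10 deliver 1→0: —
step 11 crash(2): 2={✗part,t=1,log=z}
step 12 recover(2): 2={part,t=1,log=z}
step 13 deliver 1→2: —
step 14 crash(2): 2={✗part,t=1,log=z}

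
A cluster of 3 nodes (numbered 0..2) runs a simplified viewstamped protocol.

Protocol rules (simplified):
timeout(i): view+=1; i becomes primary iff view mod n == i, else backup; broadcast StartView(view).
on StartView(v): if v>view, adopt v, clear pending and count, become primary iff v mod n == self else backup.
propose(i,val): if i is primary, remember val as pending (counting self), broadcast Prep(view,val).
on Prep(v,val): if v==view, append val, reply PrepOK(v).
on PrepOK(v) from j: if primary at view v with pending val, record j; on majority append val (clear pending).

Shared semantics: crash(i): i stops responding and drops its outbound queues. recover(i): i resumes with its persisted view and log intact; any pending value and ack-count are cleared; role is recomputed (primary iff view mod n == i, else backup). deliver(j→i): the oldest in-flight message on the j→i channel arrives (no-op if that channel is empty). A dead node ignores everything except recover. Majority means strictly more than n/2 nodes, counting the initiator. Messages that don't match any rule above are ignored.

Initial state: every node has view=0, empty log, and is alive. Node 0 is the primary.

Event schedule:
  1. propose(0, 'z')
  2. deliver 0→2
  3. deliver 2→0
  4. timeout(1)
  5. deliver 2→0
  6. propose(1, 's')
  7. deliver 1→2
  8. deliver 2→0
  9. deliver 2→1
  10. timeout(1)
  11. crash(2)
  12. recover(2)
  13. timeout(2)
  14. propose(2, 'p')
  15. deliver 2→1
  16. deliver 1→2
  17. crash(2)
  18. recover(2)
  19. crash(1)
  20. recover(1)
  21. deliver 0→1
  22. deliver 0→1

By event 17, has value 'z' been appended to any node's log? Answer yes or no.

yes

after 1 — propose(0,'z'): ·
after 2 — deliver 0→2: n2:back/v0/[z]
after 3 — deliver 2→0: n0:prim/v0/[z]
after 4 — timeout(1): n1:prim/v1/[-]
after 5 — deliver 2→0: ·
after 6 — propose(1,'s'): ·
after 7 — deliver 1→2: n2:back/v1/[z]
after 8 — deliver 2→0: ·
after 9 — deliver 2→1: ·
after 10 — timeout(1): n1:back/v2/[-]
after 11 — crash(2): n2:✗back/v1/[z]
after 12 — recover(2): n2:back/v1/[z]
after 13 — timeout(2): n2:prim/v2/[z]
after 14 — propose(2,'p'): ·
after 15 — deliver 2→1: ·
after 16 — deliver 1→2: ·
after 17 — crash(2): n2:✗prim/v2/[z]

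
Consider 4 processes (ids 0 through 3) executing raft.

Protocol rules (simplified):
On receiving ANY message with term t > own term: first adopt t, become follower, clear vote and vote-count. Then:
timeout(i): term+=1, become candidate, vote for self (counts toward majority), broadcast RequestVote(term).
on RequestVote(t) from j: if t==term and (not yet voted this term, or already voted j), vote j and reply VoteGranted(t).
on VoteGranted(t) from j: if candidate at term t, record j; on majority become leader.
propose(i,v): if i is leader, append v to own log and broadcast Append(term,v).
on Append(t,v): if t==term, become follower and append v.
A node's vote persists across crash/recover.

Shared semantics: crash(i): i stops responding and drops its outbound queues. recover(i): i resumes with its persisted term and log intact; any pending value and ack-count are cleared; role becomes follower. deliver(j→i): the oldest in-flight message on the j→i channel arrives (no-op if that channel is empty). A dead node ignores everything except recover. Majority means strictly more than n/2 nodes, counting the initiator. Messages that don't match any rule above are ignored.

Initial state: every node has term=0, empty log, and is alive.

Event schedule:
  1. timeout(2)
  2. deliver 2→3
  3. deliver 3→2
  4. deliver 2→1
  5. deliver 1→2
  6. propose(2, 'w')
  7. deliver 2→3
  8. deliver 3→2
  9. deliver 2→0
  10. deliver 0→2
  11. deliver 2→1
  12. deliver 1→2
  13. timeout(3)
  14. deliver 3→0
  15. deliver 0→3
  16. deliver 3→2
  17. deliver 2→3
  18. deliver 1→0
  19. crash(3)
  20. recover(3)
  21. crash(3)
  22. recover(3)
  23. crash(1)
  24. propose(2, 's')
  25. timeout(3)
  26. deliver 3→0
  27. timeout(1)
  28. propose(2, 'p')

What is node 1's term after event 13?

1

1. timeout(2):  <2:cand t1 ->
2. deliver 2→3:  <3:foll t1 ->
3. deliver 3→2:  nop
4. deliver 2→1:  <1:foll t1 ->
5. deliver 1→2:  <2:lead t1 ->
6. propose(2,'w'):  <2:lead t1 w>
7. deliver 2→3:  <3:foll t1 w>
8. deliver 3→2:  nop
9. deliver 2→0:  <0:foll t1 ->
10. deliver 0→2:  nop
11. deliver 2→1:  <1:foll t1 w>
12. deliver 1→2:  nop
13. timeout(3):  <3:cand t2 w>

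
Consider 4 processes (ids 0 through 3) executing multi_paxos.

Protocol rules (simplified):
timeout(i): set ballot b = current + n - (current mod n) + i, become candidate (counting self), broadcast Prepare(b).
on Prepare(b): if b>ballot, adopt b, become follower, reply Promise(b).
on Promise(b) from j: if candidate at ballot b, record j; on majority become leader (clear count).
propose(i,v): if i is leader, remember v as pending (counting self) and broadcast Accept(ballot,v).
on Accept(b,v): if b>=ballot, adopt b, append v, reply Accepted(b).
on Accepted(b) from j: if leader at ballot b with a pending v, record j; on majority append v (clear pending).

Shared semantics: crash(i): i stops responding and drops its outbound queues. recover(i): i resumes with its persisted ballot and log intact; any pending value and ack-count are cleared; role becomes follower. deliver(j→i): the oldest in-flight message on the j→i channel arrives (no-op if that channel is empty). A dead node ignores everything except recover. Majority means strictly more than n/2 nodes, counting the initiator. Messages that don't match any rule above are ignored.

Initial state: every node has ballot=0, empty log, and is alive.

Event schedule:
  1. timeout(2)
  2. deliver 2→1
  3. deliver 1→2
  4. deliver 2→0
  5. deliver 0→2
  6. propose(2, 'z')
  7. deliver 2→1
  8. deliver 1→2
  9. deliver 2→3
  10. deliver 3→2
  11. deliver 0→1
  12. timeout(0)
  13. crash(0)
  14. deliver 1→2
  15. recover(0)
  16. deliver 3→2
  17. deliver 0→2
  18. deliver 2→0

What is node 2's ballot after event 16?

step 1 timeout(2): 2={cand,b=6,log=-}
step 2 deliver 2→1: 1={foll,b=6,log=-}
step 3 deliver 1→2: —
step 4 deliver 2→0: 0={foll,b=6,log=-}
step 5 deliver 0→2: 2={lead,b=6,log=-}
step 6 propose(2,'z'): —
step 7 deliver 2→1: 1={foll,b=6,log=z}
step 8 deliver 1→2: —
step 9 deliver 2→3: 3={foll,b=6,log=-}
step 10 deliver 3→2: —
step 11 deliver 0→1: —
step 12 timeout(0): 0={cand,b=8,log=-}
step 13 crash(0): 0={✗cand,b=8,log=-}
step 14 deliver 1→2: —
step 15 recover(0): 0={foll,b=8,log=-}
step 16 deliver 3→2: —

6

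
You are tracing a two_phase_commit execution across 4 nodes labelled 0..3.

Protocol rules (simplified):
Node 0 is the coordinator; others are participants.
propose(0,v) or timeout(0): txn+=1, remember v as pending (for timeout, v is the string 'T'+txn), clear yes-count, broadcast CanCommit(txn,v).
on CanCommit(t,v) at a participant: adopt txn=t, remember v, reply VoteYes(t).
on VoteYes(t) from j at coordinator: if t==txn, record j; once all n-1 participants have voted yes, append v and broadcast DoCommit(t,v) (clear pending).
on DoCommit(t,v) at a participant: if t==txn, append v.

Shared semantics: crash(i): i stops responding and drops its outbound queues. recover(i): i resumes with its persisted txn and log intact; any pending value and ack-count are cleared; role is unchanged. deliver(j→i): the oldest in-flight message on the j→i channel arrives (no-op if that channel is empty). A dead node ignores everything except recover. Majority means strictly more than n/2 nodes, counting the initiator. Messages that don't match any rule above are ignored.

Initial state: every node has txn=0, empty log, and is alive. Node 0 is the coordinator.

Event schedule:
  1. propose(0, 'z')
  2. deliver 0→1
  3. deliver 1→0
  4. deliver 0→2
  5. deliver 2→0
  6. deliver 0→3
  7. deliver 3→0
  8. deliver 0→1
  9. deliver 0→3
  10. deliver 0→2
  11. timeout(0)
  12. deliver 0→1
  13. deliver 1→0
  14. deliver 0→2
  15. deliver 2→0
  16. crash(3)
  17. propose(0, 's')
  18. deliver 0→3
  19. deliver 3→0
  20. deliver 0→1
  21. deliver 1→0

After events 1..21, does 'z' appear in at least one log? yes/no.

yes

step 1 propose(0,'z'): 0={coor,t=1,log=-}
step 2 deliver 0→1: 1={part,t=1,log=-}
step 3 deliver 1→0: —
step 4 deliver 0→2: 2={part,t=1,log=-}
step 5 deliver 2→0: —
step 6 deliver 0→3: 3={part,t=1,log=-}
step 7 deliver 3→0: 0={coor,t=1,log=z}
step 8 deliver 0→1: 1={part,t=1,log=z}
step 9 deliver 0→3: 3={part,t=1,log=z}
step 10 deliver 0→2: 2={part,t=1,log=z}
step 11 timeout(0): 0={coor,t=2,log=z}
step 12 deliver 0→1: 1={part,t=2,log=z}
step 13 deliver 1→0: —
step 14 deliver 0→2: 2={part,t=2,log=z}
step 15 deliver 2→0: —
step 16 crash(3): 3={✗part,t=1,log=z}
step 17 propose(0,'s'): 0={coor,t=3,log=z}
step 18 deliver 0→3: —
step 19 deliver 3→0: —
step 20 deliver 0→1: 1={part,t=3,log=z}
step 21 deliver 1→0: —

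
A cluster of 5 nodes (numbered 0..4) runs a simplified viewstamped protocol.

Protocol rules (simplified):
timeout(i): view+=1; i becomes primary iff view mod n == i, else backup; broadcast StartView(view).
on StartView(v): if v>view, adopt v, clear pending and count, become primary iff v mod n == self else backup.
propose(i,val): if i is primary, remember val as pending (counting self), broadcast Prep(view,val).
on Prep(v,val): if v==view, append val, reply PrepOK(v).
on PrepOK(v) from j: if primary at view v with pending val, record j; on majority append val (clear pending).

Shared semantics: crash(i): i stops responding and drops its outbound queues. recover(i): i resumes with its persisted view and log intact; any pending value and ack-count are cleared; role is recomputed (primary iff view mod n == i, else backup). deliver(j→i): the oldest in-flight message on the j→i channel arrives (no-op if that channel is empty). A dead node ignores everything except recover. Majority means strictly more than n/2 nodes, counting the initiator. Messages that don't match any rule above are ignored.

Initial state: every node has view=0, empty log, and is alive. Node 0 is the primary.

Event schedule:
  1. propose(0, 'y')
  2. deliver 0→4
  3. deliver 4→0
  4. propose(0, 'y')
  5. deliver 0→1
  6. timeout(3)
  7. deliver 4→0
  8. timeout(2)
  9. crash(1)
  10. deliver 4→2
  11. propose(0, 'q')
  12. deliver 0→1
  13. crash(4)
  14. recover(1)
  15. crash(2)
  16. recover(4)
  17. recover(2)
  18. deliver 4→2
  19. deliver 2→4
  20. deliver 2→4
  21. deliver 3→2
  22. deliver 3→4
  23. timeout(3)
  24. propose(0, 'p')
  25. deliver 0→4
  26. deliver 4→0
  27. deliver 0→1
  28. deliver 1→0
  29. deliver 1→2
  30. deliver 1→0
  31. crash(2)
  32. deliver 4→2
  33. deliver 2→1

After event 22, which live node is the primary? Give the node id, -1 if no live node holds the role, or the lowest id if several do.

0

1. propose(0,'y'):  nop
2. deliver 0→4:  <4:back v0 y>
3. deliver 4→0:  nop
4. propose(0,'y'):  nop
5. deliver 0→1:  <1:back v0 y>
6. timeout(3):  <3:back v1 ->
7. deliver 4→0:  nop
8. timeout(2):  <2:back v1 ->
9. crash(1):  <1:✗back v0 y>
10. deliver 4→2:  nop
11. propose(0,'q'):  nop
12. deliver 0→1:  nop
13. crash(4):  <4:✗back v0 y>
14. recover(1):  <1:back v0 y>
15. crash(2):  <2:✗back v1 ->
16. recover(4):  <4:back v0 y>
17. recover(2):  <2:back v1 ->
18. deliver 4→2:  nop
19. deliver 2→4:  nop
20. deliver 2→4:  nop
21. deliver 3→2:  nop
22. deliver 3→4:  <4:back v1 y>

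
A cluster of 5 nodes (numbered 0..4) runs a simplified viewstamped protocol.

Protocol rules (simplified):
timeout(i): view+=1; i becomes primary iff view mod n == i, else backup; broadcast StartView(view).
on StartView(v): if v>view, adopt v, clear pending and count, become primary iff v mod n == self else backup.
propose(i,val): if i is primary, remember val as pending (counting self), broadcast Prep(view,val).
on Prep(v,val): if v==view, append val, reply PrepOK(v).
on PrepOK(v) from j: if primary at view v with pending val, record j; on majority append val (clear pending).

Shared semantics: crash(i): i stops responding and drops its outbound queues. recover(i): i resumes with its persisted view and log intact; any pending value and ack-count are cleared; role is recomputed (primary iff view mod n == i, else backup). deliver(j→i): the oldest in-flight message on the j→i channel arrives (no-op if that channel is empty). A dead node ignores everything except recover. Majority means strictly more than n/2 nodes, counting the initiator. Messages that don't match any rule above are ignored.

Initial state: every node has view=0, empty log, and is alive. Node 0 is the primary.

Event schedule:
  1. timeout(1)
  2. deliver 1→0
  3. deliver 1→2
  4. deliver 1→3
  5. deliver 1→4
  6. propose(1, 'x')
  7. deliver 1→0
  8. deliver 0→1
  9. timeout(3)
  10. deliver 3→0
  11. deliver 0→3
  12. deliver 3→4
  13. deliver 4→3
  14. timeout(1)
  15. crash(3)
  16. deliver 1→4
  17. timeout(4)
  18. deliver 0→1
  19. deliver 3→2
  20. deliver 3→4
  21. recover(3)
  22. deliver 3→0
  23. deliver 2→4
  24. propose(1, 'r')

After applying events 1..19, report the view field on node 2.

after 1 — timeout(1): n1:prim/v1/[-]
after 2 — deliver 1→0: n0:back/v1/[-]
after 3 — deliver 1→2: n2:back/v1/[-]
after 4 — deliver 1→3: n3:back/v1/[-]
after 5 — deliver 1→4: n4:back/v1/[-]
after 6 — propose(1,'x'): ·
after 7 — deliver 1→0: n0:back/v1/[x]
after 8 — deliver 0→1: ·
after 9 — timeout(3): n3:back/v2/[-]
after 10 — deliver 3→0: n0:back/v2/[x]
after 11 — deliver 0→3: ·
after 12 — deliver 3→4: n4:back/v2/[-]
after 13 — deliver 4→3: ·
after 14 — timeout(1): n1:back/v2/[-]
after 15 — crash(3): n3:✗back/v2/[-]
after 16 — deliver 1→4: ·
after 17 — timeout(4): n4:back/v3/[-]
after 18 — deliver 0→1: ·
after 19 — deliver 3→2: ·

1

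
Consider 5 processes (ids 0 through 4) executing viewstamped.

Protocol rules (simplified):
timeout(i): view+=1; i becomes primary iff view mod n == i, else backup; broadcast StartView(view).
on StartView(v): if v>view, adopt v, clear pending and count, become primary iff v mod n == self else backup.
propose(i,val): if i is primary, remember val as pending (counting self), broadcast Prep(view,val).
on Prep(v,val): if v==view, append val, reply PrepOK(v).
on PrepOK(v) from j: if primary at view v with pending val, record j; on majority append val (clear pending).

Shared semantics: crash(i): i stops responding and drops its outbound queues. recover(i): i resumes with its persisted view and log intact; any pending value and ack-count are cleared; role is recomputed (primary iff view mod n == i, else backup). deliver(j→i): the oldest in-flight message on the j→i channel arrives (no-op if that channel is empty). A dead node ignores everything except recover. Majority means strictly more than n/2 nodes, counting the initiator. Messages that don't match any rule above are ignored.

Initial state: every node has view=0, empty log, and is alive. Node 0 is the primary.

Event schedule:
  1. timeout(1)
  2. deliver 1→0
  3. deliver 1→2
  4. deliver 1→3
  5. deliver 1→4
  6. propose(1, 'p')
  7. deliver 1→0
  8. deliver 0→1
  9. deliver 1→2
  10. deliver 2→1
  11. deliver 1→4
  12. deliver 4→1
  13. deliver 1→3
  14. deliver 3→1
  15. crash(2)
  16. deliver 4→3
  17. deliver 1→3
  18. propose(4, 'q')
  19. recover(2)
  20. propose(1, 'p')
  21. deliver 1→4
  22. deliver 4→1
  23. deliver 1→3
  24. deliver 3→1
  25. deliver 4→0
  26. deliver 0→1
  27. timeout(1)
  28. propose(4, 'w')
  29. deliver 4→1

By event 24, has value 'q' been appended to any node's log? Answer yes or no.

1. timeout(1):  <1:prim v1 ->
2. deliver 1→0:  <0:back v1 ->
3. deliver 1→2:  <2:back v1 ->
4. deliver 1→3:  <3:back v1 ->
5. deliver 1→4:  <4:back v1 ->
6. propose(1,'p'):  nop
7. deliver 1→0:  <0:back v1 p>
8. deliver 0→1:  nop
9. deliver 1→2:  <2:back v1 p>
10. deliver 2→1:  <1:prim v1 p>
11. deliver 1→4:  <4:back v1 p>
12. deliver 4→1:  nop
13. deliver 1→3:  <3:back v1 p>
14. deliver 3→1:  nop
15. crash(2):  <2:✗back v1 p>
16. deliver 4→3:  nop
17. deliver 1→3:  nop
18. propose(4,'q'):  nop
19. recover(2):  <2:back v1 p>
20. propose(1,'p'):  nop
21. deliver 1→4:  <4:back v1 p,p>
22. deliver 4→1:  nop
23. deliver 1→3:  <3:back v1 p,p>
24. deliver 3→1:  <1:prim v1 p,p>

no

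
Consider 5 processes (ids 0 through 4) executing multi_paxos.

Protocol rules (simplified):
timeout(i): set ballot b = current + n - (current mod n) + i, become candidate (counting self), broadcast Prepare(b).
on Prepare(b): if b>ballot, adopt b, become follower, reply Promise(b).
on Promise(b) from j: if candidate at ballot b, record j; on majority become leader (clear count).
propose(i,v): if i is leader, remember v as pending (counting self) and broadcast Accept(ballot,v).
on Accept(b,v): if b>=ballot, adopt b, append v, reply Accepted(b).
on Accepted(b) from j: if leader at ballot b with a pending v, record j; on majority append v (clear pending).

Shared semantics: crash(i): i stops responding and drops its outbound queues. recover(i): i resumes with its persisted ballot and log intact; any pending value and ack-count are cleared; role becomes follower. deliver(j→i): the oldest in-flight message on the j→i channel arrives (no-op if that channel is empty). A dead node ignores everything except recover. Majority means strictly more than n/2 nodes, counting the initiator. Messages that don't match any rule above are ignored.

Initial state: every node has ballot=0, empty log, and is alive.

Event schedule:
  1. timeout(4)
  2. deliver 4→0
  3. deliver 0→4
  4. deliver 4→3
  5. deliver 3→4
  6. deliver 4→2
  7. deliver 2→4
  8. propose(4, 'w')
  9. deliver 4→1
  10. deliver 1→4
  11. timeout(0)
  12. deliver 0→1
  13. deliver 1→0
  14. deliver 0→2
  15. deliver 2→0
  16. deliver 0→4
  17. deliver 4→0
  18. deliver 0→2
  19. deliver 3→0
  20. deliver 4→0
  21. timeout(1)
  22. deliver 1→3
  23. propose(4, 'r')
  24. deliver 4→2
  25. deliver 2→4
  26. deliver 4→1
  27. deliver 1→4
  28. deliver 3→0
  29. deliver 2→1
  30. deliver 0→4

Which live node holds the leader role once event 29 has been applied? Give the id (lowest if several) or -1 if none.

0

[1] timeout(4) → N4(cand b9 [-])
[2] deliver 4→0 → N0(foll b9 [-])
[3] deliver 0→4 → ∅
[4] deliver 4→3 → N3(foll b9 [-])
[5] deliver 3→4 → N4(lead b9 [-])
[6] deliver 4→2 → N2(foll b9 [-])
[7] deliver 2→4 → ∅
[8] propose(4,'w') → ∅
[9] deliver 4→1 → N1(foll b9 [-])
[10] deliver 1→4 → ∅
[11] timeout(0) → N0(cand b10 [-])
[12] deliver 0→1 → N1(foll b10 [-])
[13] deliver 1→0 → ∅
[14] deliver 0→2 → N2(foll b10 [-])
[15] deliver 2→0 → N0(lead b10 [-])
[16] deliver 0→4 → N4(foll b10 [-])
[17] deliver 4→0 → ∅
[18] deliver 0→2 → ∅
[19] deliver 3→0 → ∅
[20] deliver 4→0 → ∅
[21] timeout(1) → N1(cand b16 [-])
[22] deliver 1→3 → N3(foll b16 [-])
[23] propose(4,'r') → ∅
[24] deliver 4→2 → ∅
[25] deliver 2→4 → ∅
[26] deliver 4→1 → ∅
[27] deliver 1→4 → N4(foll b16 [-])
[28] deliver 3→0 → ∅
[29] deliver 2→1 → ∅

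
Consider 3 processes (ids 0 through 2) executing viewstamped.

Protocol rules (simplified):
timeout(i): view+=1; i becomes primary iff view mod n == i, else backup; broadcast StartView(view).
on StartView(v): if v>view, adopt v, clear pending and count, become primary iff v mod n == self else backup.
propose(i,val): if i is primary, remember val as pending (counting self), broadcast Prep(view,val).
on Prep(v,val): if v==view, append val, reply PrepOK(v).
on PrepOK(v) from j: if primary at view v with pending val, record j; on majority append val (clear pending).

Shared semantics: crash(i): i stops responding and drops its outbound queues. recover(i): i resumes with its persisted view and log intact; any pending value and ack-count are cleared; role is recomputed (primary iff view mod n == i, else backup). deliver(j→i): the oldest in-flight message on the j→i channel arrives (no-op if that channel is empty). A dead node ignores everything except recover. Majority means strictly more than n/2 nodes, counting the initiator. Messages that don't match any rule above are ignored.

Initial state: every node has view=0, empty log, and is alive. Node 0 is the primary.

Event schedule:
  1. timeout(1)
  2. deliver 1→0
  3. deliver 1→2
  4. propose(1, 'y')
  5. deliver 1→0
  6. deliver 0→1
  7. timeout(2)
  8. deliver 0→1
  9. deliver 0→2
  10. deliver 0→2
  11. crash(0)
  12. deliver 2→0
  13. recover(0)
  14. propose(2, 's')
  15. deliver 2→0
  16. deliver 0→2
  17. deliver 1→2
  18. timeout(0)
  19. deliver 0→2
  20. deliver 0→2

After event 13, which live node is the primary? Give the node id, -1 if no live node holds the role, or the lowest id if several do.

step 1 timeout(1): 1={prim,v=1,log=-}
step 2 deliver 1→0: 0={back,v=1,log=-}
step 3 deliver 1→2: 2={back,v=1,log=-}
step 4 propose(1,'y'): —
step 5 deliver 1→0: 0={back,v=1,log=y}
step 6 deliver 0→1: 1={prim,v=1,log=y}
step 7 timeout(2): 2={prim,v=2,log=-}
step 8 deliver 0→1: —
step 9 deliver 0→2: —
step 10 deliver 0→2: —
step 11 crash(0): 0={✗back,v=1,log=y}
step 12 deliver 2→0: —
step 13 recover(0): 0={back,v=1,log=y}

1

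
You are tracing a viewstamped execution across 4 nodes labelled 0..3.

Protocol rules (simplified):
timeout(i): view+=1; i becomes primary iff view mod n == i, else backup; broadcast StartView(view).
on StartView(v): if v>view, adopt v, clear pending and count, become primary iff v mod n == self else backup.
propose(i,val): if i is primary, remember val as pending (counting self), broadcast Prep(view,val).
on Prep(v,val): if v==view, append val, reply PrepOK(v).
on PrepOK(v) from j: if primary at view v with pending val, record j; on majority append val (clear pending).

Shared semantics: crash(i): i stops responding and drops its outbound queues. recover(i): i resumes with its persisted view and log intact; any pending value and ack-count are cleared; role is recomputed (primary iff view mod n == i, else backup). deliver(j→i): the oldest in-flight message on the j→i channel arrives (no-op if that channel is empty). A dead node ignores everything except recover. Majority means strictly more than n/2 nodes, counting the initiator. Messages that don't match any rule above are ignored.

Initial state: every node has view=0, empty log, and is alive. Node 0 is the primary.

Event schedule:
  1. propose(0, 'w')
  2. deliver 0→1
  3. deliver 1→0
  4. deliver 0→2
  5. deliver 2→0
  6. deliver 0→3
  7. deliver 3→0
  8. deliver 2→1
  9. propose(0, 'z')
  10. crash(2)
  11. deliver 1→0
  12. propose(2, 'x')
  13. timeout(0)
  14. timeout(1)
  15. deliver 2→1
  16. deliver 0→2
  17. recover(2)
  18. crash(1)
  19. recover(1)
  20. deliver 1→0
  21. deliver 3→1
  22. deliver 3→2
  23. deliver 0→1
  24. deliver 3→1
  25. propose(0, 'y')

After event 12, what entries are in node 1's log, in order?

w

after 1 — propose(0,'w'): ·
after 2 — deliver 0→1: n1:back/v0/[w]
after 3 — deliver 1→0: ·
after 4 — deliver 0→2: n2:back/v0/[w]
after 5 — deliver 2→0: n0:prim/v0/[w]
after 6 — deliver 0→3: n3:back/v0/[w]
after 7 — deliver 3→0: ·
after 8 — deliver 2→1: ·
after 9 — propose(0,'z'): ·
after 10 — crash(2): n2:✗back/v0/[w]
after 11 — deliver 1→0: ·
after 12 — propose(2,'x'): ·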